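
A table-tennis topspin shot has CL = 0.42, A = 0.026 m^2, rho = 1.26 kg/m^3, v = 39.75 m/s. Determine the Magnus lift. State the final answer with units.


FM = 0.5 * CL * rho * A * v^2
FM = 0.5 * 0.42 * 1.26 * 0.026 * 39.75^2
v^2 = 1580.0625
FM = 0.5 * 0.42 * 1.26 * 0.026 * 1580.0625 = 10.8702 N

10.8702 N


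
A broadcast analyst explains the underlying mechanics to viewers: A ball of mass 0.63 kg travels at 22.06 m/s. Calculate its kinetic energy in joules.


KE = 0.5 * m * v^2
KE = 0.5 * 0.63 * 22.06^2
KE = 0.5 * 0.63 * 486.6436 = 153.2927 J

153.2927 J


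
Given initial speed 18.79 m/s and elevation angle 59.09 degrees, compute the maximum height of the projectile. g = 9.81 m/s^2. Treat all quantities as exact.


H = (v*sin(theta))^2 / (2*g)
vy = v*sin(theta) = 18.79 * sin(59.09 deg) = 16.1214 m/s
H = vy^2 / (2*g) = 259.8981 / (2*9.81)
H = 259.8981 / 19.62 = 13.2466 m

13.2466 m


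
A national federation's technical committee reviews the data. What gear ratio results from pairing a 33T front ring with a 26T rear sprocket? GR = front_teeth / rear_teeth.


GR = front_teeth / rear_teeth
GR = 33 / 26
GR = 1.2692

1.2692


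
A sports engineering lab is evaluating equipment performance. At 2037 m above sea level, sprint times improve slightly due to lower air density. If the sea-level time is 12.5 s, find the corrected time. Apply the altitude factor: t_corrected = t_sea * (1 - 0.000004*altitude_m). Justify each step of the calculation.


Correction factor = 1 - 0.000004 * 2037 = 0.991852
t_corrected = t_sea * factor = 12.5 * 0.991852
t_corrected = 12.3981 s

12.3981 s


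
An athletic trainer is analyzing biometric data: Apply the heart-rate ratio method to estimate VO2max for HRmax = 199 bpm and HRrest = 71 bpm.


VO2max = 15.3 * HRmax / HRrest
VO2max = 15.3 * 199 / 71
VO2max = 3044.7 / 71 = 42.8831 mL/kg/min

42.8831 mL/kg/min


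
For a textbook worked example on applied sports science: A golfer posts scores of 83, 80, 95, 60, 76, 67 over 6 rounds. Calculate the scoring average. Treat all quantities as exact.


Average = sum / n
Sum = 461
Average = 461 / 6 = 76.8333

76.8333


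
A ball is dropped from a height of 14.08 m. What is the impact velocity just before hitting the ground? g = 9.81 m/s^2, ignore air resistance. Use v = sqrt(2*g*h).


v = sqrt(2 * g * h)
v = sqrt(2 * 9.81 * 14.08)
v = sqrt(276.2496) = 16.6208 m/s

16.6208 m/s


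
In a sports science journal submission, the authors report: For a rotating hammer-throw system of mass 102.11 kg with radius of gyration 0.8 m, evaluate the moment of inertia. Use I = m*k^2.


I = m * k^2
I = 102.11 * 0.8^2
I = 102.11 * 0.64 = 65.3504 kg*m^2

65.3504 kg*m^2


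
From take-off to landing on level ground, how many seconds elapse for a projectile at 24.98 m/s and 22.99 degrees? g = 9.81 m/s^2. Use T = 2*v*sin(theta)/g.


T = 2*v*sin(theta)/g
sin(theta) = sin(22.99 deg) = 0.3906
T = 2*24.98*0.3906 / 9.81
T = 19.5129 / 9.81 = 1.9891 s

1.9891 s


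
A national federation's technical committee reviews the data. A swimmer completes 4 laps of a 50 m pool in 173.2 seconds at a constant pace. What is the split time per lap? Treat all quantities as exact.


Split time = total_time / n_laps = 173.2 / 4
Split time = 43.3 s per lap

43.3 s


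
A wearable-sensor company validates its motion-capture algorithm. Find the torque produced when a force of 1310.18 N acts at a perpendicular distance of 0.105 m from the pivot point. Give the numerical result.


tau = F * d
tau = 1310.18 * 0.105
tau = 137.5689 N*m

137.5689 N*m


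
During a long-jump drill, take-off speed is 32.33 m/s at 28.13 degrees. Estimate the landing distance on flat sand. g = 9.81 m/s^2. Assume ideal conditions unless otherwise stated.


R = v^2 * sin(2*theta) / g
Convert angle to radians: theta = 28.13 deg = 0.491 rad
sin(2*theta) = sin(0.9819) = 0.8316
R = 32.33^2 * 0.8316 / 9.81
R = 1045.2289 * 0.8316 / 9.81 = 88.6012 m

88.6012 m


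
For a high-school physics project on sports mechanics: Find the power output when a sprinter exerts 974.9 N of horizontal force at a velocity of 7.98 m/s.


P = F * v
P = 974.9 * 7.98
P = 7779.702 W

7779.702 W


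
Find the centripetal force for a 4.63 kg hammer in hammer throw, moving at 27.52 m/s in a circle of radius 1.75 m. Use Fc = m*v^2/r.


Fc = m * v^2 / r
v^2 = 27.52^2 = 757.3504
Fc = 4.63 * 757.3504 / 1.75
Fc = 3506.5324 / 1.75 = 2003.7328 N

2003.7328 N


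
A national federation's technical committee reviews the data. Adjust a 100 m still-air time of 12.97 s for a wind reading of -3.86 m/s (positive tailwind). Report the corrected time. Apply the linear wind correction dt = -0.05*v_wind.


dt = -0.05 * v_wind = -0.05 * -3.86 = 0.193 s
t_corrected = t_still + dt = 12.97 + (0.193)
t_corrected = 13.163 s

13.163 s


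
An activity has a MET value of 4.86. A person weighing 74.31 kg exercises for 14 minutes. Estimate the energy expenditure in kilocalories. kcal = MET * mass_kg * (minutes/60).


kcal = MET * mass * time_hr
Convert time: 14 min = 0.2333 hr
kcal = 4.86 * 74.31 * 0.2333
kcal = 84.2675 kcal

84.2675 kcal


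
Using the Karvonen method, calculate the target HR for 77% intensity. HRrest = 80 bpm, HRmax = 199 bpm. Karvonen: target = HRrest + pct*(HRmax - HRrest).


Target = HRrest + pct*(HRmax - HRrest)
Heart rate reserve = HRmax - HRrest = 199 - 80 = 119 bpm
Fraction = 77% = 0.77
Target = 80 + 0.77 * 119
Target = 80 + 91.63 = 171.63 bpm

171.63 bpm


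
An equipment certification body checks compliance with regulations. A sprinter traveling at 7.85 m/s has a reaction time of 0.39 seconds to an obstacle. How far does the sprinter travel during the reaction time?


d = v * t
d = 7.85 * 0.39
d = 3.0615 m

3.0615 m


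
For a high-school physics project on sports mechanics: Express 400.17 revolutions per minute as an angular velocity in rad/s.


omega = RPM * 2 * pi / 60
omega = 400.17 * 2 * 3.14159 / 60
omega = 2514.3423 / 60 = 41.9057 rad/s

41.9057 rad/s


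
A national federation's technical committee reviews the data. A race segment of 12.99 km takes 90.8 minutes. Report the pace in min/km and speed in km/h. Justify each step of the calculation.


Pace = time / distance = 90.8 min / 12.99 km = 6.99 min/km
Speed = distance / time_in_hours = 12.99 / 1.5133 hr
Speed = 8.5837 km/h

6.99 min/km, 8.5837 km/h


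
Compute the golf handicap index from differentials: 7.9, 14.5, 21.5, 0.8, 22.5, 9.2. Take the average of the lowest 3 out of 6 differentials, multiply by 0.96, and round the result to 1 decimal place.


All differentials: 7.9, 14.5, 21.5, 0.8, 22.5, 9.2
Sorted: 0.8, 7.9, 9.2, 14.5, 21.5, 22.5
Best 3: 0.8, 7.9, 9.2
Average of best = 17.9 / 3 = 5.9667
Raw index = 5.9667 * 0.96 = 5.728
Handicap index = round(5.728, 1) = 5.7

5.7


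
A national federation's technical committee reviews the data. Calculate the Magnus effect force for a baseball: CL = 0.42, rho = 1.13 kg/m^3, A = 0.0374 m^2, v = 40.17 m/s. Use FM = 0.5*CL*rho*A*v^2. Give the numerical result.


FM = 0.5 * CL * rho * A * v^2
FM = 0.5 * 0.42 * 1.13 * 0.0374 * 40.17^2
v^2 = 1613.6289
FM = 0.5 * 0.42 * 1.13 * 0.0374 * 1613.6289 = 14.321 N

14.321 N


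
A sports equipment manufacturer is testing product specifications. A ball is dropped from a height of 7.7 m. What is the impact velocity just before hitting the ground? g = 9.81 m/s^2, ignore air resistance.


v = sqrt(2 * g * h)
v = sqrt(2 * 9.81 * 7.7)
v = sqrt(151.074) = 12.2912 m/s

12.2912 m/s


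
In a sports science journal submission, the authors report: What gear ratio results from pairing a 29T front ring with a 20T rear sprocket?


GR = front_teeth / rear_teeth
GR = 29 / 20
GR = 1.45

1.45


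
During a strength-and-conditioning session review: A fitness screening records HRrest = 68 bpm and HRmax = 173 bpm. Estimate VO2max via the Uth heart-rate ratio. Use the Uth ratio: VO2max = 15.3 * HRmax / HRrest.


VO2max = 15.3 * HRmax / HRrest
VO2max = 15.3 * 173 / 68
VO2max = 2646.9 / 68 = 38.925 mL/kg/min

38.925 mL/kg/min


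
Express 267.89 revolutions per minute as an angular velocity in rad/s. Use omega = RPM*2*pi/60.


omega = RPM * 2 * pi / 60
omega = 267.89 * 2 * 3.14159 / 60
omega = 1683.2025 / 60 = 28.0534 rad/s

28.0534 rad/s


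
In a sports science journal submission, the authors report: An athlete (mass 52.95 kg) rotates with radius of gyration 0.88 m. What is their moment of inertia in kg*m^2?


I = m * k^2
I = 52.95 * 0.88^2
I = 52.95 * 0.7744 = 41.0045 kg*m^2

41.0045 kg*m^2


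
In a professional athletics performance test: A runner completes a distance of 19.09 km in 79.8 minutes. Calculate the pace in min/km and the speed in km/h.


Pace = time / distance = 79.8 min / 19.09 km = 4.1802 min/km
Speed = distance / time_in_hours = 19.09 / 1.33 hr
Speed = 14.3534 km/h

4.1802 min/km, 14.3534 km/h


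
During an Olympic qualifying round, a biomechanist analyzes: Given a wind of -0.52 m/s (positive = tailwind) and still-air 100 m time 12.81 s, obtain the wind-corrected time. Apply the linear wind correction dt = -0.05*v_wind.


dt = -0.05 * v_wind = -0.05 * -0.52 = 0.026 s
t_corrected = t_still + dt = 12.81 + (0.026)
t_corrected = 12.836 s

12.836 s


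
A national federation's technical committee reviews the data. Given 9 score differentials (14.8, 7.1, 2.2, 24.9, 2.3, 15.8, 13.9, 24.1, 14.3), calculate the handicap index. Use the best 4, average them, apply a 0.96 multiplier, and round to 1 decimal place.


All differentials: 14.8, 7.1, 2.2, 24.9, 2.3, 15.8, 13.9, 24.1, 14.3
Sorted: 2.2, 2.3, 7.1, 13.9, 14.3, 14.8, 15.8, 24.1, 24.9
Best 4: 2.2, 2.3, 7.1, 13.9
Average of best = 25.5 / 4 = 6.375
Raw index = 6.375 * 0.96 = 6.12
Handicap index = round(6.12, 1) = 6.1

6.1


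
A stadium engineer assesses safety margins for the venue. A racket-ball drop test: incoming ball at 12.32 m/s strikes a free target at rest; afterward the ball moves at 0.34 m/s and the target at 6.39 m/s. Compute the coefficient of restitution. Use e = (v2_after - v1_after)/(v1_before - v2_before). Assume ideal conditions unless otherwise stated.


e = (v2_after - v1_after) / (v1_before - v2_before)
Numerator = 6.39 - 0.34 = 6.05
Denominator = 12.32 - 0 = 12.32
e = 6.05 / 12.32 = 0.4911

0.4911


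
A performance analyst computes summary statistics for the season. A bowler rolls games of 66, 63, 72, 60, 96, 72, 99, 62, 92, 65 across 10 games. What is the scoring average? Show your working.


Average = sum / n
Sum = 747
Average = 747 / 10 = 74.7

74.7


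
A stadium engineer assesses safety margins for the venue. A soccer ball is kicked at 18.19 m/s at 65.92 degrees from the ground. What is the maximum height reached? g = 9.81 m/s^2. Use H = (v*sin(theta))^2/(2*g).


H = (v*sin(theta))^2 / (2*g)
vy = v*sin(theta) = 18.19 * sin(65.92 deg) = 16.607 m/s
H = vy^2 / (2*g) = 275.794 / (2*9.81)
H = 275.794 / 19.62 = 14.0568 m

14.0568 m


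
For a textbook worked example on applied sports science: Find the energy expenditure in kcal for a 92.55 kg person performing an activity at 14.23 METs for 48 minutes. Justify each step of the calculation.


kcal = MET * mass * time_hr
Convert time: 48 min = 0.8 hr
kcal = 14.23 * 92.55 * 0.8
kcal = 1053.5892 kcal

1053.5892 kcal


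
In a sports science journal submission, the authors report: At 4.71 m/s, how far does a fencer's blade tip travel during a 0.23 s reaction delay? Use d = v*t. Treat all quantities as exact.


d = v * t
d = 4.71 * 0.23
d = 1.0833 m

1.0833 m


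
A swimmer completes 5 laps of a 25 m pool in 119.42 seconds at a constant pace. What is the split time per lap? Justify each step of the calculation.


Split time = total_time / n_laps = 119.42 / 5
Split time = 23.884 s per lap

23.884 s


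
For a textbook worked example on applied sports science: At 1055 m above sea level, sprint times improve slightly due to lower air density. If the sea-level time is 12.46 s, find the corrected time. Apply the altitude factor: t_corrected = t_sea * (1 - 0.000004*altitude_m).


Correction factor = 1 - 0.000004 * 1055 = 0.99578
t_corrected = t_sea * factor = 12.46 * 0.99578
t_corrected = 12.4074 s

12.4074 s


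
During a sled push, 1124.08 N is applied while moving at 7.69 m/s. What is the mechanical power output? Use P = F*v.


P = F * v
P = 1124.08 * 7.69
P = 8644.1752 W

8644.1752 W


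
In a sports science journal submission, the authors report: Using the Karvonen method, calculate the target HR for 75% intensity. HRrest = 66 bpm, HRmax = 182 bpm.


Target = HRrest + pct*(HRmax - HRrest)
Heart rate reserve = HRmax - HRrest = 182 - 66 = 116 bpm
Fraction = 75% = 0.75
Target = 66 + 0.75 * 116
Target = 66 + 87 = 153 bpm

153 bpm


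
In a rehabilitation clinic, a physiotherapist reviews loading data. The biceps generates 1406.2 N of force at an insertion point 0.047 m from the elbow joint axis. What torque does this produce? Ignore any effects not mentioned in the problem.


tau = F * d
tau = 1406.2 * 0.047
tau = 66.0914 N*m

66.0914 N*m


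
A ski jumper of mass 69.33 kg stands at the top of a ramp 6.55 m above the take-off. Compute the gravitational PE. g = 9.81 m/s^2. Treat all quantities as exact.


PE = m * g * h
PE = 69.33 * 9.81 * 6.55
PE = 680.1273 * 6.55 = 4454.8338 J

4454.8338 J


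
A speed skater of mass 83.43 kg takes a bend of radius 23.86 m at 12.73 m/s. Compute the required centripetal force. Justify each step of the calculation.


Fc = m * v^2 / r
v^2 = 12.73^2 = 162.0529
Fc = 83.43 * 162.0529 / 23.86
Fc = 13520.0734 / 23.86 = 566.6418 N

566.6418 N


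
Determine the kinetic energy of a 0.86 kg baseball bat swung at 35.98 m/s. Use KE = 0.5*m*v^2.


KE = 0.5 * m * v^2
KE = 0.5 * 0.86 * 35.98^2
KE = 0.5 * 0.86 * 1294.5604 = 556.661 J

556.661 J


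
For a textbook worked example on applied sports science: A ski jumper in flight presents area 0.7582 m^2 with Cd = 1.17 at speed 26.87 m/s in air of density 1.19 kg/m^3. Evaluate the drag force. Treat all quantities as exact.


Fd = 0.5 * Cd * rho * A * v^2
Fd = 0.5 * 1.17 * 1.19 * 0.7582 * 26.87^2
v^2 = 721.9969
Fd = 0.5 * 1.17 * 1.19 * 0.7582 * 721.9969 = 381.0851 N

381.0851 N


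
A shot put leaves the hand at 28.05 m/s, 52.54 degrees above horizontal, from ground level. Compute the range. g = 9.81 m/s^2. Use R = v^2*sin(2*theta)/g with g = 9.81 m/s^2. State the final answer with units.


R = v^2 * sin(2*theta) / g
Convert angle to radians: theta = 52.54 deg = 0.917 rad
sin(2*theta) = sin(1.834) = 0.9656
R = 28.05^2 * 0.9656 / 9.81
R = 786.8025 * 0.9656 / 9.81 = 77.4422 m

77.4422 m


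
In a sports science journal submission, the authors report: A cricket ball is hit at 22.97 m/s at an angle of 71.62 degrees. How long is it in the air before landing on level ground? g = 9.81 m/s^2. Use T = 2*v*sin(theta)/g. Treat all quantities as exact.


T = 2*v*sin(theta)/g
sin(theta) = sin(71.62 deg) = 0.949
T = 2*22.97*0.949 / 9.81
T = 43.5964 / 9.81 = 4.4441 s

4.4441 s


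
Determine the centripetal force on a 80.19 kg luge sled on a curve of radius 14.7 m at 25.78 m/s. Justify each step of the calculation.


Fc = m * v^2 / r
v^2 = 25.78^2 = 664.6084
Fc = 80.19 * 664.6084 / 14.7
Fc = 53294.9476 / 14.7 = 3625.5066 N

3625.5066 N


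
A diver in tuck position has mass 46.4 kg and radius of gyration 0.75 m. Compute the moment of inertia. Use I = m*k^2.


I = m * k^2
I = 46.4 * 0.75^2
I = 46.4 * 0.5625 = 26.1 kg*m^2

26.1 kg*m^2


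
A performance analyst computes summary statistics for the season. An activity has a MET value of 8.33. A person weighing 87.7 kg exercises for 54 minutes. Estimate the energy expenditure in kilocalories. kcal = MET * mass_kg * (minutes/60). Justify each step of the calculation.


kcal = MET * mass * time_hr
Convert time: 54 min = 0.9 hr
kcal = 8.33 * 87.7 * 0.9
kcal = 657.4869 kcal

657.4869 kcal


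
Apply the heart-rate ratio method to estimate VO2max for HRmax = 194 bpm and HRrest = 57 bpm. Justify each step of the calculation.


VO2max = 15.3 * HRmax / HRrest
VO2max = 15.3 * 194 / 57
VO2max = 2968.2 / 57 = 52.0737 mL/kg/min

52.0737 mL/kg/min


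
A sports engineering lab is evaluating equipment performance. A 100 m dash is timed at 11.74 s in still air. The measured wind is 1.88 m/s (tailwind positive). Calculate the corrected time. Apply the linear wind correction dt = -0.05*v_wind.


dt = -0.05 * v_wind = -0.05 * 1.88 = -0.094 s
t_corrected = t_still + dt = 11.74 + (-0.094)
t_corrected = 11.646 s

11.646 s


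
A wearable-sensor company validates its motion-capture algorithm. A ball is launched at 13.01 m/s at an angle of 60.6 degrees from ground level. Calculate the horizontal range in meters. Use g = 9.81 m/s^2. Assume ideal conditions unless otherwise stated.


R = v^2 * sin(2*theta) / g
Convert angle to radians: theta = 60.6 deg = 1.0577 rad
sin(2*theta) = sin(2.1153) = 0.8554
R = 13.01^2 * 0.8554 / 9.81
R = 169.2601 * 0.8554 / 9.81 = 14.7583 m

14.7583 m


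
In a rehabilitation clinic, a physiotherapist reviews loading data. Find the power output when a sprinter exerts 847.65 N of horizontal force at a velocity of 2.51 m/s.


P = F * v
P = 847.65 * 2.51
P = 2127.6015 W

2127.6015 W


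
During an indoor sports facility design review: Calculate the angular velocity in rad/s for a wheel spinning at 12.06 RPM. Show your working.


omega = RPM * 2 * pi / 60
omega = 12.06 * 2 * 3.14159 / 60
omega = 75.7752 / 60 = 1.2629 rad/s

1.2629 rad/s


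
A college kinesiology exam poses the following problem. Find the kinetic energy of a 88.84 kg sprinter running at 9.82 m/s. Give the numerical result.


KE = 0.5 * m * v^2
KE = 0.5 * 88.84 * 9.82^2
KE = 0.5 * 88.84 * 96.4324 = 4283.5272 J

4283.5272 J


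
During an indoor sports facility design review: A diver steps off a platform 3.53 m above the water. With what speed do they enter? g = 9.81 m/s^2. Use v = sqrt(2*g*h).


v = sqrt(2 * g * h)
v = sqrt(2 * 9.81 * 3.53)
v = sqrt(69.2586) = 8.3222 m/s

8.3222 m/s


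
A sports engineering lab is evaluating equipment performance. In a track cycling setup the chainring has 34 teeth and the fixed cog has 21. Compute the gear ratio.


GR = front_teeth / rear_teeth
GR = 34 / 21
GR = 1.619

1.619


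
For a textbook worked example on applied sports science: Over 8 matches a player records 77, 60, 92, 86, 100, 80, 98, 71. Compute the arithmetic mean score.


Average = sum / n
Sum = 664
Average = 664 / 8 = 83

83


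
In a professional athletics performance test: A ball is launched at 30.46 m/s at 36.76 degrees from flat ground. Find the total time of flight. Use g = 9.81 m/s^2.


T = 2*v*sin(theta)/g
sin(theta) = sin(36.76 deg) = 0.5985
T = 2*30.46*0.5985 / 9.81
T = 36.4585 / 9.81 = 3.7165 s

3.7165 s


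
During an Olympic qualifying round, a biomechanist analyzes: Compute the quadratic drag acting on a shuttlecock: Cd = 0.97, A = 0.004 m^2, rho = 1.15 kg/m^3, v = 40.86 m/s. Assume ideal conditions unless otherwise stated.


Fd = 0.5 * Cd * rho * A * v^2
Fd = 0.5 * 0.97 * 1.15 * 0.004 * 40.86^2
v^2 = 1669.5396
Fd = 0.5 * 0.97 * 1.15 * 0.004 * 1669.5396 = 3.7247 N

3.7247 N


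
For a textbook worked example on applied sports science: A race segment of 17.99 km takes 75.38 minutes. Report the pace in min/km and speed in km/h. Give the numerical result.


Pace = time / distance = 75.38 min / 17.99 km = 4.1901 min/km
Speed = distance / time_in_hours = 17.99 / 1.2563 hr
Speed = 14.3194 km/h

4.1901 min/km, 14.3194 km/h


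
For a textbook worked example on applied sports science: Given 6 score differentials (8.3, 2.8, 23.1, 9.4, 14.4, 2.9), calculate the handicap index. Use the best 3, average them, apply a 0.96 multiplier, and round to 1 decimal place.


All differentials: 8.3, 2.8, 23.1, 9.4, 14.4, 2.9
Sorted: 2.8, 2.9, 8.3, 9.4, 14.4, 23.1
Best 3: 2.8, 2.9, 8.3
Average of best = 14 / 3 = 4.6667
Raw index = 4.6667 * 0.96 = 4.48
Handicap index = round(4.48, 1) = 4.5

4.5


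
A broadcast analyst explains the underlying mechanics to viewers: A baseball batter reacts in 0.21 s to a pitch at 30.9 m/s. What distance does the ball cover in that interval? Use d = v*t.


d = v * t
d = 30.9 * 0.21
d = 6.489 m

6.489 m


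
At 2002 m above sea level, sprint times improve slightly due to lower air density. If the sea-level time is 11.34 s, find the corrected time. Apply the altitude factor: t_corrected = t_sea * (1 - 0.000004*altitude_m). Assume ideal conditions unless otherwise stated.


Correction factor = 1 - 0.000004 * 2002 = 0.991992
t_corrected = t_sea * factor = 11.34 * 0.991992
t_corrected = 11.2492 s

11.2492 s


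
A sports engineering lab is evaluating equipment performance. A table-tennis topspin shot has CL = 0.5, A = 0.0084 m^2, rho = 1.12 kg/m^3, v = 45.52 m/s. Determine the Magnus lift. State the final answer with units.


FM = 0.5 * CL * rho * A * v^2
FM = 0.5 * 0.5 * 1.12 * 0.0084 * 45.52^2
v^2 = 2072.0704
FM = 0.5 * 0.5 * 1.12 * 0.0084 * 2072.0704 = 4.8735 N

4.8735 N


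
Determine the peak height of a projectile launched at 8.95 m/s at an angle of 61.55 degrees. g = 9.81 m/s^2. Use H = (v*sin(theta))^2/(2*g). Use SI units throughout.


H = (v*sin(theta))^2 / (2*g)
vy = v*sin(theta) = 8.95 * sin(61.55 deg) = 7.8691 m/s
H = vy^2 / (2*g) = 61.9233 / (2*9.81)
H = 61.9233 / 19.62 = 3.1561 m

3.1561 m


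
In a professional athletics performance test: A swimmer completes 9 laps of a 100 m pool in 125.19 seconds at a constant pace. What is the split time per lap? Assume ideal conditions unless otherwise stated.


Split time = total_time / n_laps = 125.19 / 9
Split time = 13.91 s per lap

13.91 s


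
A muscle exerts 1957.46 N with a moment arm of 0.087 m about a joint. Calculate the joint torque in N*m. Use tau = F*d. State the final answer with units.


tau = F * d
tau = 1957.46 * 0.087
tau = 170.299 N*m

170.299 N*m


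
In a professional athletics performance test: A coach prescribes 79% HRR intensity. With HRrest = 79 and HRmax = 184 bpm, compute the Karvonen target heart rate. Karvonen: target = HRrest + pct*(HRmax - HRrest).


Target = HRrest + pct*(HRmax - HRrest)
Heart rate reserve = HRmax - HRrest = 184 - 79 = 105 bpm
Fraction = 79% = 0.79
Target = 79 + 0.79 * 105
Target = 79 + 82.95 = 161.95 bpm

161.95 bpm


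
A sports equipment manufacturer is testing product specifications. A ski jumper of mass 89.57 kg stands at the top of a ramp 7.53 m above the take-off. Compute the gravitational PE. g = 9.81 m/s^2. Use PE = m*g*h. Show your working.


PE = m * g * h
PE = 89.57 * 9.81 * 7.53
PE = 878.6817 * 7.53 = 6616.4732 J

6616.4732 J


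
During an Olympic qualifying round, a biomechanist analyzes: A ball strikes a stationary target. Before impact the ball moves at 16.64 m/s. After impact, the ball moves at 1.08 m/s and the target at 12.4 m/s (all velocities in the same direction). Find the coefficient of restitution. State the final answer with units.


e = (v2_after - v1_after) / (v1_before - v2_before)
Numerator = 12.4 - 1.08 = 11.32
Denominator = 16.64 - 0 = 16.64
e = 11.32 / 16.64 = 0.6803

0.6803


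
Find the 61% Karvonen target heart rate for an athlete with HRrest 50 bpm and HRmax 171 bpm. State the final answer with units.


Target = HRrest + pct*(HRmax - HRrest)
Heart rate reserve = HRmax - HRrest = 171 - 50 = 121 bpm
Fraction = 61% = 0.61
Target = 50 + 0.61 * 121
Target = 50 + 73.81 = 123.81 bpm

123.81 bpm


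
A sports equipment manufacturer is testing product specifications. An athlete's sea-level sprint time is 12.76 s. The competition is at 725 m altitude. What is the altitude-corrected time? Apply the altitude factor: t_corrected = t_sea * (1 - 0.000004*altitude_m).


Correction factor = 1 - 0.000004 * 725 = 0.9971
t_corrected = t_sea * factor = 12.76 * 0.9971
t_corrected = 12.723 s

12.723 s


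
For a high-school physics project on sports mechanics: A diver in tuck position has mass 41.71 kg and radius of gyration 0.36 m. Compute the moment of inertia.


I = m * k^2
I = 41.71 * 0.36^2
I = 41.71 * 0.1296 = 5.4056 kg*m^2

5.4056 kg*m^2


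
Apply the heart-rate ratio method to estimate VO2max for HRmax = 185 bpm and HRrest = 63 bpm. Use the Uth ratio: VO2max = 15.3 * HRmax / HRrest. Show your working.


VO2max = 15.3 * HRmax / HRrest
VO2max = 15.3 * 185 / 63
VO2max = 2830.5 / 63 = 44.9286 mL/kg/min

44.9286 mL/kg/min


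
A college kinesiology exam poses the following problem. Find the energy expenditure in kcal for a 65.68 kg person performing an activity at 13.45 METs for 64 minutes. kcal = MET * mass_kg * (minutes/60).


kcal = MET * mass * time_hr
Convert time: 64 min = 1.0667 hr
kcal = 13.45 * 65.68 * 1.0667
kcal = 942.2891 kcal

942.2891 kcal


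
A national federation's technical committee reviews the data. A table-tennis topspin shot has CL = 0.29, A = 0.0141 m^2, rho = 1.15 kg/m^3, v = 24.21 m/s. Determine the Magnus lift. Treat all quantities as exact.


FM = 0.5 * CL * rho * A * v^2
FM = 0.5 * 0.29 * 1.15 * 0.0141 * 24.21^2
v^2 = 586.1241
FM = 0.5 * 0.29 * 1.15 * 0.0141 * 586.1241 = 1.3781 N

1.3781 N


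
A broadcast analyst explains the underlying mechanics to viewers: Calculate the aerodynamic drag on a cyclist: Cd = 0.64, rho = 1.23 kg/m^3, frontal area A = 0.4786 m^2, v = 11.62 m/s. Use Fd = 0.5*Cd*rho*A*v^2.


Fd = 0.5 * Cd * rho * A * v^2
Fd = 0.5 * 0.64 * 1.23 * 0.4786 * 11.62^2
v^2 = 135.0244
Fd = 0.5 * 0.64 * 1.23 * 0.4786 * 135.0244 = 25.4355 N

25.4355 N


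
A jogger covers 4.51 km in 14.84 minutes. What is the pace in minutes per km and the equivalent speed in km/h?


Pace = time / distance = 14.84 min / 4.51 km = 3.2905 min/km
Speed = distance / time_in_hours = 4.51 / 0.2473 hr
Speed = 18.2345 km/h

3.2905 min/km, 18.2345 km/h


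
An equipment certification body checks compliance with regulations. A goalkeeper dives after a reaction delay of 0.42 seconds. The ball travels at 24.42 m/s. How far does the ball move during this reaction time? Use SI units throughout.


d = v * t
d = 24.42 * 0.42
d = 10.2564 m

10.2564 m


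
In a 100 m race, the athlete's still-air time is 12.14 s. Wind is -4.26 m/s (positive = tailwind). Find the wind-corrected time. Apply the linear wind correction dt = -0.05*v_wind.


dt = -0.05 * v_wind = -0.05 * -4.26 = 0.213 s
t_corrected = t_still + dt = 12.14 + (0.213)
t_corrected = 12.353 s

12.353 s


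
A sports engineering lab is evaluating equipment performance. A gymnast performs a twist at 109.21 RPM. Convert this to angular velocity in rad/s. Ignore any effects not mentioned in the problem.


omega = RPM * 2 * pi / 60
omega = 109.21 * 2 * 3.14159 / 60
omega = 686.1867 / 60 = 11.4364 rad/s

11.4364 rad/s


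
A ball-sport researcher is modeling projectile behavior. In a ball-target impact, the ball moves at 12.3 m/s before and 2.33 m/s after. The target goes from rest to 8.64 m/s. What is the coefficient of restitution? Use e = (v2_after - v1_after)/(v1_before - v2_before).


e = (v2_after - v1_after) / (v1_before - v2_before)
Numerator = 8.64 - 2.33 = 6.31
Denominator = 12.3 - 0 = 12.3
e = 6.31 / 12.3 = 0.513

0.513


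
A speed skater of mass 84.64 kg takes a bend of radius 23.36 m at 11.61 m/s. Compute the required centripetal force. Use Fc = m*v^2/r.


Fc = m * v^2 / r
v^2 = 11.61^2 = 134.7921
Fc = 84.64 * 134.7921 / 23.36
Fc = 11408.8033 / 23.36 = 488.3906 N

488.3906 N


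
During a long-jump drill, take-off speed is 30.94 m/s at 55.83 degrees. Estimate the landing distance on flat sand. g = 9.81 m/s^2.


R = v^2 * sin(2*theta) / g
Convert angle to radians: theta = 55.83 deg = 0.9744 rad
sin(2*theta) = sin(1.9488) = 0.9294
R = 30.94^2 * 0.9294 / 9.81
R = 957.2836 * 0.9294 / 9.81 = 90.6922 m

90.6922 m


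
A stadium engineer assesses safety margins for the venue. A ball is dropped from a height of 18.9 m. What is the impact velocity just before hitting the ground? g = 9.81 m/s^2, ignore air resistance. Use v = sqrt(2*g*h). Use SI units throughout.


v = sqrt(2 * g * h)
v = sqrt(2 * 9.81 * 18.9)
v = sqrt(370.818) = 19.2566 m/s

19.2566 m/s


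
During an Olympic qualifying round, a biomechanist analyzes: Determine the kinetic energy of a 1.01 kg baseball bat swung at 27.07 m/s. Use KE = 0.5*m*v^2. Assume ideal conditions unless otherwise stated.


KE = 0.5 * m * v^2
KE = 0.5 * 1.01 * 27.07^2
KE = 0.5 * 1.01 * 732.7849 = 370.0564 J

370.0564 J


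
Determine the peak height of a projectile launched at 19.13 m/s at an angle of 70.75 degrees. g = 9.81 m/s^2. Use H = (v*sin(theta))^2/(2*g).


H = (v*sin(theta))^2 / (2*g)
vy = v*sin(theta) = 19.13 * sin(70.75 deg) = 18.0604 m/s
H = vy^2 / (2*g) = 326.1789 / (2*9.81)
H = 326.1789 / 19.62 = 16.6248 m

16.6248 m


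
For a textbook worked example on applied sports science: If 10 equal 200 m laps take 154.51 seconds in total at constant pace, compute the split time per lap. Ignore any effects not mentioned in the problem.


Split time = total_time / n_laps = 154.51 / 10
Split time = 15.451 s per lap

15.451 s


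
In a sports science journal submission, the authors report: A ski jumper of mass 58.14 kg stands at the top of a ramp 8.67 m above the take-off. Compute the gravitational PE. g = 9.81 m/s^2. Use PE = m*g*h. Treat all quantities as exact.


PE = m * g * h
PE = 58.14 * 9.81 * 8.67
PE = 570.3534 * 8.67 = 4944.964 J

4944.964 J


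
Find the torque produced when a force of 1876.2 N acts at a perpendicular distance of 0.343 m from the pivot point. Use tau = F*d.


tau = F * d
tau = 1876.2 * 0.343
tau = 643.5366 N*m

643.5366 N*m


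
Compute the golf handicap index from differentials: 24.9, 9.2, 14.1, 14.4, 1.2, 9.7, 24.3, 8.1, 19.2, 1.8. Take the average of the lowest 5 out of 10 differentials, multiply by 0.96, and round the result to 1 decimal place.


All differentials: 24.9, 9.2, 14.1, 14.4, 1.2, 9.7, 24.3, 8.1, 19.2, 1.8
Sorted: 1.2, 1.8, 8.1, 9.2, 9.7, 14.1, 14.4, 19.2, 24.3, 24.9
Best 5: 1.2, 1.8, 8.1, 9.2, 9.7
Average of best = 30 / 5 = 6
Raw index = 6 * 0.96 = 5.76
Handicap index = round(5.76, 1) = 5.8

5.8


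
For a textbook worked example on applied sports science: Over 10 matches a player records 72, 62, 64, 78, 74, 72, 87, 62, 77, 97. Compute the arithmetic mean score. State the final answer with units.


Average = sum / n
Sum = 745
Average = 745 / 10 = 74.5

74.5


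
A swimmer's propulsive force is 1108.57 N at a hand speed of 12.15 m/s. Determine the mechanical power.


P = F * v
P = 1108.57 * 12.15
P = 13469.1255 W

13469.1255 W


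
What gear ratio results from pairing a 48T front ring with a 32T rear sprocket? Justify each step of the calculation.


GR = front_teeth / rear_teeth
GR = 48 / 32
GR = 1.5

1.5


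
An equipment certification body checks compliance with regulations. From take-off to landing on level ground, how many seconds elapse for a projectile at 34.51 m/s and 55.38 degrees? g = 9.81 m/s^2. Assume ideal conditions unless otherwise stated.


T = 2*v*sin(theta)/g
sin(theta) = sin(55.38 deg) = 0.8229
T = 2*34.51*0.8229 / 9.81
T = 56.7992 / 9.81 = 5.7899 s

5.7899 s


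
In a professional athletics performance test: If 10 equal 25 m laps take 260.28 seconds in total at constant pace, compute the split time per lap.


Split time = total_time / n_laps = 260.28 / 10
Split time = 26.028 s per lap

26.028 s


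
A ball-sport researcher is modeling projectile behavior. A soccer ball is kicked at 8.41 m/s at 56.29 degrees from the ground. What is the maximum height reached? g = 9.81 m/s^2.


H = (v*sin(theta))^2 / (2*g)
vy = v*sin(theta) = 8.41 * sin(56.29 deg) = 6.9959 m/s
H = vy^2 / (2*g) = 48.9429 / (2*9.81)
H = 48.9429 / 19.62 = 2.4945 m

2.4945 m


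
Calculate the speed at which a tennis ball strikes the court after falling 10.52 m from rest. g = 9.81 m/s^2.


v = sqrt(2 * g * h)
v = sqrt(2 * 9.81 * 10.52)
v = sqrt(206.4024) = 14.3667 m/s

14.3667 m/s


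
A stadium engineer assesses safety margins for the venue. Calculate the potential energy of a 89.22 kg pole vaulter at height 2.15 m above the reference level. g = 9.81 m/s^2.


PE = m * g * h
PE = 89.22 * 9.81 * 2.15
PE = 875.2482 * 2.15 = 1881.7836 J

1881.7836 J


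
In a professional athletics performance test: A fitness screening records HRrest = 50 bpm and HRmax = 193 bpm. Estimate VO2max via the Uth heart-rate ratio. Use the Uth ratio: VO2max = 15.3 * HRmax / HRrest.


VO2max = 15.3 * HRmax / HRrest
VO2max = 15.3 * 193 / 50
VO2max = 2952.9 / 50 = 59.058 mL/kg/min

59.058 mL/kg/min


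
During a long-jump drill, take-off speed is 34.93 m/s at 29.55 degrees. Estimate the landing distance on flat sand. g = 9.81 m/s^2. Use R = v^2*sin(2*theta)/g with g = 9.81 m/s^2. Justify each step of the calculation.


R = v^2 * sin(2*theta) / g
Convert angle to radians: theta = 29.55 deg = 0.5157 rad
sin(2*theta) = sin(1.0315) = 0.8581
R = 34.93^2 * 0.8581 / 9.81
R = 1220.1049 * 0.8581 / 9.81 = 106.7206 m

106.7206 m


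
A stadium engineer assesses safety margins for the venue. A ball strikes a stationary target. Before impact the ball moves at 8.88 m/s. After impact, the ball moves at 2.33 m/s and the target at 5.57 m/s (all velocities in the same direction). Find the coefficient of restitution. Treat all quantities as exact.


e = (v2_after - v1_after) / (v1_before - v2_before)
Numerator = 5.57 - 2.33 = 3.24
Denominator = 8.88 - 0 = 8.88
e = 3.24 / 8.88 = 0.3649

0.3649


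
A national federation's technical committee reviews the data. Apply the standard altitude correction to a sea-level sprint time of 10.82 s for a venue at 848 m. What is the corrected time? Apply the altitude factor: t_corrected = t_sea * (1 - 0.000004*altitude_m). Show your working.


Correction factor = 1 - 0.000004 * 848 = 0.996608
t_corrected = t_sea * factor = 10.82 * 0.996608
t_corrected = 10.7833 s

10.7833 s


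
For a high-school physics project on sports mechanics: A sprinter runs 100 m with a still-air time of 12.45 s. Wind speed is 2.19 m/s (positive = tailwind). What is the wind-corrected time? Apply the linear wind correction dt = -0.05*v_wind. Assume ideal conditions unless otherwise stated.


dt = -0.05 * v_wind = -0.05 * 2.19 = -0.1095 s
t_corrected = t_still + dt = 12.45 + (-0.1095)
t_corrected = 12.3405 s

12.3405 s


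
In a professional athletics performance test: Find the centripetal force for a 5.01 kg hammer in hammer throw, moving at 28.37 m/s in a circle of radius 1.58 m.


Fc = m * v^2 / r
v^2 = 28.37^2 = 804.8569
Fc = 5.01 * 804.8569 / 1.58
Fc = 4032.3331 / 1.58 = 2552.1095 N

2552.1095 N


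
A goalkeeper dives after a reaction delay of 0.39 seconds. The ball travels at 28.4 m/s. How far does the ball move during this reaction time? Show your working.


d = v * t
d = 28.4 * 0.39
d = 11.076 m

11.076 m


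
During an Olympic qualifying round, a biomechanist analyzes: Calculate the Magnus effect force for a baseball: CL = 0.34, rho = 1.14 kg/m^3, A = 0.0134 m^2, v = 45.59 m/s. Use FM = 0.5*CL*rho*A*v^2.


FM = 0.5 * CL * rho * A * v^2
FM = 0.5 * 0.34 * 1.14 * 0.0134 * 45.59^2
v^2 = 2078.4481
FM = 0.5 * 0.34 * 1.14 * 0.0134 * 2078.4481 = 5.3976 N

5.3976 N


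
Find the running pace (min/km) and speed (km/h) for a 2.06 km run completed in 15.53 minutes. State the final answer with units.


Pace = time / distance = 15.53 min / 2.06 km = 7.5388 min/km
Speed = distance / time_in_hours = 2.06 / 0.2588 hr
Speed = 7.9588 km/h

7.5388 min/km, 7.9588 km/h


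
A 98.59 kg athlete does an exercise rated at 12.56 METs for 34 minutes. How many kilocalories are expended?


kcal = MET * mass * time_hr
Convert time: 34 min = 0.5667 hr
kcal = 12.56 * 98.59 * 0.5667
kcal = 701.6979 kcal

701.6979 kcal


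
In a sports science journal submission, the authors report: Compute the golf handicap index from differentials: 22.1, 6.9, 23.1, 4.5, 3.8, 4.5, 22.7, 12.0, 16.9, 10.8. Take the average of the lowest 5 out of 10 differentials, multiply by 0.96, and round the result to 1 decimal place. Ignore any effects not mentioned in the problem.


All differentials: 22.1, 6.9, 23.1, 4.5, 3.8, 4.5, 22.7, 12.0, 16.9, 10.8
Sorted: 3.8, 4.5, 4.5, 6.9, 10.8, 12.0, 16.9, 22.1, 22.7, 23.1
Best 5: 3.8, 4.5, 4.5, 6.9, 10.8
Average of best = 30.5 / 5 = 6.1
Raw index = 6.1 * 0.96 = 5.856
Handicap index = round(5.856, 1) = 5.9

5.9


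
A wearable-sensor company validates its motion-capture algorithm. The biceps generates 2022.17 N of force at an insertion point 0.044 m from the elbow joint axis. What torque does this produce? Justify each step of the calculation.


tau = F * d
tau = 2022.17 * 0.044
tau = 88.9755 N*m

88.9755 N*m


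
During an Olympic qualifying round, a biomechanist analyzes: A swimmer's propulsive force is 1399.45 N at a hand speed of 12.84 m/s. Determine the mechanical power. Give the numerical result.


P = F * v
P = 1399.45 * 12.84
P = 17968.938 W

17968.938 W


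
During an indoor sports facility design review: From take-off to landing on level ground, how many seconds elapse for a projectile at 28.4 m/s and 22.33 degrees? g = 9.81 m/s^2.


T = 2*v*sin(theta)/g
sin(theta) = sin(22.33 deg) = 0.3799
T = 2*28.4*0.3799 / 9.81
T = 21.5806 / 9.81 = 2.1999 s

2.1999 s


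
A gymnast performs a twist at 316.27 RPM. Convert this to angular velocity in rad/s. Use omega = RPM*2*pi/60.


omega = RPM * 2 * pi / 60
omega = 316.27 * 2 * 3.14159 / 60
omega = 1987.183 / 60 = 33.1197 rad/s

33.1197 rad/s


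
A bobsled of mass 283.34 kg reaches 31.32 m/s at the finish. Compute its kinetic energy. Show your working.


KE = 0.5 * m * v^2
KE = 0.5 * 283.34 * 31.32^2
KE = 0.5 * 283.34 * 980.9424 = 138970.1098 J

138970.1098 J


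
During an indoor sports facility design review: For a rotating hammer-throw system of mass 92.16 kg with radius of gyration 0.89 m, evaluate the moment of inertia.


I = m * k^2
I = 92.16 * 0.89^2
I = 92.16 * 0.7921 = 72.9999 kg*m^2

72.9999 kg*m^2


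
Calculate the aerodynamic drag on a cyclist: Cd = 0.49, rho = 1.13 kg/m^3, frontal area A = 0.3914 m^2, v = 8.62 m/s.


Fd = 0.5 * Cd * rho * A * v^2
Fd = 0.5 * 0.49 * 1.13 * 0.3914 * 8.62^2
v^2 = 74.3044
Fd = 0.5 * 0.49 * 1.13 * 0.3914 * 74.3044 = 8.0516 N

8.0516 N


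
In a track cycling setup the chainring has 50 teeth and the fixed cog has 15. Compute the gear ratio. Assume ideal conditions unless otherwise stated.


GR = front_teeth / rear_teeth
GR = 50 / 15
GR = 3.3333

3.3333


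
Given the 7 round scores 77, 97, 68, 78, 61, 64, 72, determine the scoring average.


Average = sum / n
Sum = 517
Average = 517 / 7 = 73.8571

73.8571


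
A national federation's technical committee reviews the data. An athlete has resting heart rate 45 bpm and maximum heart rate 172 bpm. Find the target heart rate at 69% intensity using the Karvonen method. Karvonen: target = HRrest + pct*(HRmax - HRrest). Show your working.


Target = HRrest + pct*(HRmax - HRrest)
Heart rate reserve = HRmax - HRrest = 172 - 45 = 127 bpm
Fraction = 69% = 0.69
Target = 45 + 0.69 * 127
Target = 45 + 87.63 = 132.63 bpm

132.63 bpm


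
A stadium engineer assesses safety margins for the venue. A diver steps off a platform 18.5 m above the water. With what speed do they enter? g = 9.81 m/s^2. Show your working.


v = sqrt(2 * g * h)
v = sqrt(2 * 9.81 * 18.5)
v = sqrt(362.97) = 19.0518 m/s

19.0518 m/s


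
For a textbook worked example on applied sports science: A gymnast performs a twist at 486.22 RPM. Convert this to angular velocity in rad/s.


omega = RPM * 2 * pi / 60
omega = 486.22 * 2 * 3.14159 / 60
omega = 3055.0104 / 60 = 50.9168 rad/s

50.9168 rad/s


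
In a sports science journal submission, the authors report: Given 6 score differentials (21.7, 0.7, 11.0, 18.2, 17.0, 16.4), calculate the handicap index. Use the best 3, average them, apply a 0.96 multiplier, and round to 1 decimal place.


All differentials: 21.7, 0.7, 11.0, 18.2, 17.0, 16.4
Sorted: 0.7, 11.0, 16.4, 17.0, 18.2, 21.7
Best 3: 0.7, 11.0, 16.4
Average of best = 28.1 / 3 = 9.3667
Raw index = 9.3667 * 0.96 = 8.992
Handicap index = round(8.992, 1) = 9.0

9.0
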